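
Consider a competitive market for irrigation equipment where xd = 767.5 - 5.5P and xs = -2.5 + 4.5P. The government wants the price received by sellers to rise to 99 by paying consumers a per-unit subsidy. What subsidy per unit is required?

Required subsidy s = 40 per unit

At a seller price of 99, quantity supplied is -2.5 + 4.5·99 = 443.
Buyers absorb 443 only when they pay Pb with 767.5 − 5.5·Pb = 443, i.e. Pb = 59.
s = Ps − Pb = 99 − 59 = 40.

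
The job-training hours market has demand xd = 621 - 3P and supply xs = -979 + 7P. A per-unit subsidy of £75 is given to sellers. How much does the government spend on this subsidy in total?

Pre-subsidy: 621 - 3P = -979 + 7P gives P* = 160, x* = 141.
With the subsidy, sellers receive Ps = Pb + 75 for each unit, where Pb is the price buyers pay.
Supply in terms of Pb becomes xs = -979 + 7(Pb + 75) = -454 + 7Pb. Setting this equal to demand: 621 - 3Pb = -454 + 7Pb, so Pb = 107.5.
Sellers receive Ps = 107.5 + 75 = 182.5; x' = 621 − 3·107.5 = 298.5.
Government outlay = subsidy × quantity = 75 × 298.5 = 22387.5.

Government cost = £22387.5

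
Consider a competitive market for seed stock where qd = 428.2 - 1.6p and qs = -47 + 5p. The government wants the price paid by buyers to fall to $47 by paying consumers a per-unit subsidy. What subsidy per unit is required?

At a buyer price of 47, quantity demanded is 428.2 − 1.6·47 = 353.
Sellers supply 353 only when they receive ps with -47 + 5·ps = 353, i.e. ps = 80.
s = ps − pb = 80 − 47 = 33.

Required subsidy s = $33 per unit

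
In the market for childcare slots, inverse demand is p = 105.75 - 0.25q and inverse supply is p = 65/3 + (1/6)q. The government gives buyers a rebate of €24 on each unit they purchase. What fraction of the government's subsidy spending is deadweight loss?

Pre-subsidy: 105.75 - 0.25q = 65/3 + (1/6)q gives q* = 201.8 and p* = 55.3.
With the rebate, buyers effectively pay pb = ps − 24, where ps is the price sellers receive.
On the curves, pb = 105.75 - 0.25q and ps = 65/3 + (1/6)q; the wedge ps − pb = 24 gives 65/3 + (1/6)q − (105.75 - 0.25q) = 24, so q' = 259.4.
Then pb = 105.75 − 0.25·259.4 = 40.9 and ps = 65/3 + (1/6)·259.4 = 64.9.
ΔCS = ½(201.8 + 259.4)(55.3 − 40.9) = 3320.64; ΔPS = ½(201.8 + 259.4)(64.9 − 55.3) = 2213.76.
Government spending = 24 × 259.4 = 6225.6.
DWL = ½ × 24 × (259.4 − 201.8) = 691.2; fraction = 691.2 / 6225.6 = 144/1297.

DWL / government spending = 144/1297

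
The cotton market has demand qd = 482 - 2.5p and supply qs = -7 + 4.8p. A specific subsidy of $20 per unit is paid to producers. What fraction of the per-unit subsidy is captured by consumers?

Consumer share = 48/73

Pre-subsidy: 482 - 2.5p = -7 + 4.8p gives p* = 4890/73, q* = 22961/73.
With the subsidy, sellers receive ps = pb + 20 for each unit, where pb is the price buyers pay.
Supply in terms of pb becomes qs = -7 + 4.8(pb + 20) = 89 + 4.8pb. Setting this equal to demand: 482 - 2.5pb = 89 + 4.8pb, so pb = 3930/73.
Sellers receive ps = 3930/73 + 20 = 5390/73; q' = 482 − 2.5·(3930/73) = 25361/73.
Buyers' price falls by p* − pb = 4890/73 − 3930/73 = 960/73; sellers' price rises by ps − p* = 5390/73 − 4890/73 = 500/73.
So consumers capture (960/73)/20 = 48/73 of each unit of subsidy.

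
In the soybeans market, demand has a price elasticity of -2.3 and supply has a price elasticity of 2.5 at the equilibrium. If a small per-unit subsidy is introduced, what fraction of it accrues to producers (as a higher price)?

Producer share = 23/48

For a small subsidy around the equilibrium, the benefit split depends on the relative slopes, which at a point are proportional to the elasticities.
Buyer share = εs/(εs + |εd|) = 2.5/(2.5 + 2.3) = 25/48; seller share = |εd|/(εs + |εd|) = 23/48.
So producers capture 23/48 of the subsidy.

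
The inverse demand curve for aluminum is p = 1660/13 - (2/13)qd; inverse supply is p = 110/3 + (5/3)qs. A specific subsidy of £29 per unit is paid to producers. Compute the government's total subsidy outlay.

Government cost = 135749/71

Pre-subsidy: 1660/13 - (2/13)q = 110/3 + (5/3)q gives q* = 50 and p* = 120.
With the subsidy, sellers receive ps = pb + 29 for each unit, where pb is the price buyers pay.
On the curves, pb = 1660/13 - (2/13)q and ps = 110/3 + (5/3)q; the wedge ps − pb = 29 gives 110/3 + (5/3)q − (1660/13 - (2/13)q) = 29, so q' = 4681/71.
Then pb = 1660/13 − (2/13)·(4681/71) = 8346/71 and ps = 110/3 + (5/3)·(4681/71) = 10405/71.
Government outlay = subsidy × quantity = 29 × 4681/71 = 135749/71.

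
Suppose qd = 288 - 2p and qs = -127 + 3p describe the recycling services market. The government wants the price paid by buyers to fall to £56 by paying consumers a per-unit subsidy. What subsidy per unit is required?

At a buyer price of 56, quantity demanded is 288 − 2·56 = 176.
Sellers supply 176 only when they receive ps with -127 + 3·ps = 176, i.e. ps = 101.
s = ps − pb = 101 − 56 = 45.

Required subsidy s = £45 per unit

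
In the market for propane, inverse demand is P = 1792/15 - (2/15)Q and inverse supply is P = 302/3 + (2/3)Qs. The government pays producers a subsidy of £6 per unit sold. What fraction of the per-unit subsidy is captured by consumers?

Pre-subsidy: 1792/15 - (2/15)Q = 302/3 + (2/3)Q gives Q* = 23.5 and P* = 349/3.
With the subsidy, sellers receive Ps = Pb + 6 for each unit, where Pb is the price buyers pay.
On the curves, Pb = 1792/15 - (2/15)Q and Ps = 302/3 + (2/3)Q; the wedge Ps − Pb = 6 gives 302/3 + (2/3)Q − (1792/15 - (2/15)Q) = 6, so Q' = 31.
Then Pb = 1792/15 − (2/15)·31 = 346/3 and Ps = 302/3 + (2/3)·31 = 364/3.
Buyers' price falls by P* − Pb = 349/3 − 346/3 = 1; sellers' price rises by Ps − P* = 364/3 − 349/3 = 5.
So consumers capture 1/6 = 1/6 of each unit of subsidy.

Consumer share = 1/6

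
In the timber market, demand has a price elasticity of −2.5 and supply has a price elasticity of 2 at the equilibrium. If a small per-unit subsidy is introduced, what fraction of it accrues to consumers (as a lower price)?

Consumer share = 4/9

For a small subsidy around the equilibrium, the benefit split depends on the relative slopes, which at a point are proportional to the elasticities.
Buyer share = εs/(εs + |εd|) = 2/(2 + 2.5) = 4/9; seller share = |εd|/(εs + |εd|) = 5/9.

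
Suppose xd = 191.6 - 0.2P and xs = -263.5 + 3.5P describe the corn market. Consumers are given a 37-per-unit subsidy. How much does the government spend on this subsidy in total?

Pre-subsidy: 191.6 - 0.2P = -263.5 + 3.5P gives P* = 123, x* = 167.
With the rebate, buyers effectively pay Pb = Ps − 37, where Ps is the price sellers receive.
Demand in terms of Ps becomes xd = 191.6 − 0.2(Ps − 37) = 199 - 0.2Ps. Setting this equal to supply: 199 - 0.2Ps = -263.5 + 3.5Ps, so Ps = 125.
Buyers pay Pb = 125 − 37 = 88; x' = -263.5 + 3.5·125 = 174.
Government outlay = subsidy × quantity = 37 × 174 = 6438.

Government cost = 6438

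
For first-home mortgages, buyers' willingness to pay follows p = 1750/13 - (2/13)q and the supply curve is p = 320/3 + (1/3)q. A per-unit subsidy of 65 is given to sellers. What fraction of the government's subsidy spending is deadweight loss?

DWL / government spending = 507/1450

Pre-subsidy: 1750/13 - (2/13)q = 320/3 + (1/3)q gives q* = 1090/19 and p* = 2390/19.
With the subsidy, sellers receive ps = pb + 65 for each unit, where pb is the price buyers pay.
On the curves, pb = 1750/13 - (2/13)q and ps = 320/3 + (1/3)q; the wedge ps − pb = 65 gives 320/3 + (1/3)q − (1750/13 - (2/13)q) = 65, so q' = 3625/19.
Then pb = 1750/13 − (2/13)·(3625/19) = 2000/19 and ps = 320/3 + (1/3)·(3625/19) = 3235/19.
ΔCS = ½(1090/19 + 3625/19)(2390/19 − 2000/19) = 919425/361; ΔPS = ½(1090/19 + 3625/19)(3235/19 − 2390/19) = 3984175/722.
Government spending = 65 × 3625/19 = 235625/19.
DWL = ½ × 65 × (3625/19 − 1090/19) = 164775/38; fraction = (164775/38) / (235625/19) = 507/1450.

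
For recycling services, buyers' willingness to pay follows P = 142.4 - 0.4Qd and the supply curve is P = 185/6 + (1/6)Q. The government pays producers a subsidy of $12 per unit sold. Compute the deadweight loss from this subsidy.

Deadweight loss = 2160/17

Pre-subsidy: 142.4 - 0.4Q = 185/6 + (1/6)Q gives Q* = 3347/17 and P* = 1082/17.
With the subsidy, sellers receive Ps = Pb + 12 for each unit, where Pb is the price buyers pay.
On the curves, Pb = 142.4 - 0.4Q and Ps = 185/6 + (1/6)Q; the wedge Ps − Pb = 12 gives 185/6 + (1/6)Q − (142.4 - 0.4Q) = 12, so Q' = 3707/17.
Then Pb = 142.4 − 0.4·(3707/17) = 938/17 and Ps = 185/6 + (1/6)·(3707/17) = 1142/17.
The subsidy expands output by 3707/17 − 3347/17 = 360/17 past the efficient level; on those units the gap between marginal cost and willingness to pay runs from 0 up to 12.
DWL = ½ × 12 × 360/17 = 2160/17.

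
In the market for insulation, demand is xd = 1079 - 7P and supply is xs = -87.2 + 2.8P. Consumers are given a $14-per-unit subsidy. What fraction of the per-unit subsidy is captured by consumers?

Pre-subsidy: 1079 - 7P = -87.2 + 2.8P gives P* = 119, x* = 246.
With the rebate, buyers effectively pay Pb = Ps − 14, where Ps is the price sellers receive.
Demand in terms of Ps becomes xd = 1079 − 7(Ps − 14) = 1177 - 7Ps. Setting this equal to supply: 1177 - 7Ps = -87.2 + 2.8Ps, so Ps = 129.
Buyers pay Pb = 129 − 14 = 115; x' = -87.2 + 2.8·129 = 274.
Buyers' price falls by P* − Pb = 119 − 115 = 4; sellers' price rises by Ps − P* = 129 − 119 = 10.
So consumers capture 4/14 = 2/7 of each unit of subsidy.

Consumer share = 2/7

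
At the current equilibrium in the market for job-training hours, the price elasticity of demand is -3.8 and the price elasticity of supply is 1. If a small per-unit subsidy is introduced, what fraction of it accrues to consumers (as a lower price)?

Consumer share = 5/24

For a small subsidy around the equilibrium, the benefit split depends on the relative slopes, which at a point are proportional to the elasticities.
Buyer share = εs/(εs + |εd|) = 1/(1 + 3.8) = 5/24; seller share = |εd|/(εs + |εd|) = 19/24.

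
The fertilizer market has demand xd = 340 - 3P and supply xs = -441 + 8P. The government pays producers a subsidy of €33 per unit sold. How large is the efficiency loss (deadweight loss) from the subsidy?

Pre-subsidy: 340 - 3P = -441 + 8P gives P* = 71, x* = 127.
With the subsidy, sellers receive Ps = Pb + 33 for each unit, where Pb is the price buyers pay.
Supply in terms of Pb becomes xs = -441 + 8(Pb + 33) = -177 + 8Pb. Setting this equal to demand: 340 - 3Pb = -177 + 8Pb, so Pb = 47.
Sellers receive Ps = 47 + 33 = 80; x' = 340 − 3·47 = 199.
The subsidy expands output by 199 − 127 = 72 past the efficient level; on those units the gap between marginal cost and willingness to pay runs from 0 up to 33.
DWL = ½ × 33 × 72 = 1188.

Deadweight loss = €1188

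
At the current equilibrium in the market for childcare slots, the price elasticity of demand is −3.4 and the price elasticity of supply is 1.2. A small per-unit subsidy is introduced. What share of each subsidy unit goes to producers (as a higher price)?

Producer share = 17/23

For a small subsidy around the equilibrium, the benefit split depends on the relative slopes, which at a point are proportional to the elasticities.
Buyer share = εs/(εs + |εd|) = 1.2/(1.2 + 3.4) = 6/23; seller share = |εd|/(εs + |εd|) = 17/23.
So producers capture 17/23 of the subsidy.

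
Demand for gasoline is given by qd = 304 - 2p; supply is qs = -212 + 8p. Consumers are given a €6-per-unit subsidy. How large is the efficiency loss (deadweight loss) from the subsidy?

Deadweight loss = €28.8

Pre-subsidy: 304 - 2p = -212 + 8p gives p* = 51.6, q* = 200.8.
With the rebate, buyers effectively pay pb = ps − 6, where ps is the price sellers receive.
Demand in terms of ps becomes qd = 304 − 2(ps − 6) = 316 - 2ps. Setting this equal to supply: 316 - 2ps = -212 + 8ps, so ps = 52.8.
Buyers pay pb = 52.8 − 6 = 46.8; q' = -212 + 8·52.8 = 210.4.
The subsidy expands output by 210.4 − 200.8 = 9.6 past the efficient level; on those units the gap between marginal cost and willingness to pay runs from 0 up to 6.
DWL = ½ × 6 × 9.6 = 28.8.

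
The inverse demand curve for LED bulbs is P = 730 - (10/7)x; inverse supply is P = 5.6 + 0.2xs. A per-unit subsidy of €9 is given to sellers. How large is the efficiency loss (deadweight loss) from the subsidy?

Deadweight loss = 945/38

Pre-subsidy: 730 - (10/7)x = 5.6 + 0.2x gives x* = 25354/57 and P* = 5390/57.
With the subsidy, sellers receive Ps = Pb + 9 for each unit, where Pb is the price buyers pay.
On the curves, Pb = 730 - (10/7)x and Ps = 5.6 + 0.2x; the wedge Ps − Pb = 9 gives 5.6 + 0.2x − (730 - (10/7)x) = 9, so x' = 1351/3.
Then Pb = 730 − (10/7)·(1351/3) = 260/3 and Ps = 5.6 + 0.2·(1351/3) = 287/3.
The subsidy expands output by 1351/3 − 25354/57 = 105/19 past the efficient level; on those units the gap between marginal cost and willingness to pay runs from 0 up to 9.
DWL = ½ × 9 × 105/19 = 945/38.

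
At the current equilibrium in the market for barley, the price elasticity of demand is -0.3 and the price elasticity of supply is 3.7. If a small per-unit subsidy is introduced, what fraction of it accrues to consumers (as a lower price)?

For a small subsidy around the equilibrium, the benefit split depends on the relative slopes, which at a point are proportional to the elasticities.
Buyer share = εs/(εs + |εd|) = 3.7/(3.7 + 0.3) = 0.925; seller share = |εd|/(εs + |εd|) = 0.075.

Consumer share = 0.925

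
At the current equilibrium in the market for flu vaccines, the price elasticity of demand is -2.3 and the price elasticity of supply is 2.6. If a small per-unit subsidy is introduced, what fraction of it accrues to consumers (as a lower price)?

Consumer share = 26/49

For a small subsidy around the equilibrium, the benefit split depends on the relative slopes, which at a point are proportional to the elasticities.
Buyer share = εs/(εs + |εd|) = 2.6/(2.6 + 2.3) = 26/49; seller share = |εd|/(εs + |εd|) = 23/49.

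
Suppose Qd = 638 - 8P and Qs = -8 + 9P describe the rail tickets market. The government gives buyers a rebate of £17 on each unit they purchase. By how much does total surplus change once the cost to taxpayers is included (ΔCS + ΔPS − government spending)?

Pre-subsidy: 638 - 8P = -8 + 9P gives P* = 38, Q* = 334.
With the rebate, buyers effectively pay Pb = Ps − 17, where Ps is the price sellers receive.
Demand in terms of Ps becomes Qd = 638 − 8(Ps − 17) = 774 - 8Ps. Setting this equal to supply: 774 - 8Ps = -8 + 9Ps, so Ps = 46.
Buyers pay Pb = 46 − 17 = 29; Q' = -8 + 9·46 = 406.
ΔCS = ½(334 + 406)(38 − 29) = 3330; ΔPS = ½(334 + 406)(46 − 38) = 2960.
Government spending = 17 × 406 = 6902.
Net change = 3330 + 2960 − 6902 = -612. The loss equals the DWL triangle ½·17·72.

Net change in total surplus = -£612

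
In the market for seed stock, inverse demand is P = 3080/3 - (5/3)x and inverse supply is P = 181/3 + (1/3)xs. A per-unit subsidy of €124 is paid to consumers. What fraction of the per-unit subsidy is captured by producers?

Pre-subsidy: 3080/3 - (5/3)x = 181/3 + (1/3)x gives x* = 2899/6 and P* = 3985/18.
With the rebate, buyers effectively pay Pb = Ps − 124, where Ps is the price sellers receive.
On the curves, Pb = 3080/3 - (5/3)x and Ps = 181/3 + (1/3)x; the wedge Ps − Pb = 124 gives 181/3 + (1/3)x − (3080/3 - (5/3)x) = 124, so x' = 3271/6.
Then Pb = 3080/3 − (5/3)·(3271/6) = 2125/18 and Ps = 181/3 + (1/3)·(3271/6) = 4357/18.
Buyers' price falls by P* − Pb = 3985/18 − 2125/18 = 310/3; sellers' price rises by Ps − P* = 4357/18 − 3985/18 = 62/3.
So producers capture (62/3)/124 = 1/6 of each unit of subsidy.

Producer share = 1/6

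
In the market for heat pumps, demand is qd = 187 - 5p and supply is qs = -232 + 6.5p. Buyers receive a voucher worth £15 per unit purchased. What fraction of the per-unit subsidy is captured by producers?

Pre-subsidy: 187 - 5p = -232 + 6.5p gives p* = 838/23, q* = 111/23.
With the rebate, buyers effectively pay pb = ps − 15, where ps is the price sellers receive.
Demand in terms of ps becomes qd = 187 − 5(ps − 15) = 262 - 5ps. Setting this equal to supply: 262 - 5ps = -232 + 6.5ps, so ps = 988/23.
Buyers pay pb = 988/23 − 15 = 643/23; q' = -232 + 6.5·(988/23) = 1086/23.
Buyers' price falls by p* − pb = 838/23 − 643/23 = 195/23; sellers' price rises by ps − p* = 988/23 − 838/23 = 150/23.
So producers capture (150/23)/15 = 10/23 of each unit of subsidy.

Producer share = 10/23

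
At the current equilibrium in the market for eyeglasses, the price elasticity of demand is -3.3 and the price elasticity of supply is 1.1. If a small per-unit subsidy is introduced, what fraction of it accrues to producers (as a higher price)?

Producer share = 0.75

For a small subsidy around the equilibrium, the benefit split depends on the relative slopes, which at a point are proportional to the elasticities.
Buyer share = εs/(εs + |εd|) = 1.1/(1.1 + 3.3) = 0.25; seller share = |εd|/(εs + |εd|) = 0.75.
So producers capture 0.75 of the subsidy.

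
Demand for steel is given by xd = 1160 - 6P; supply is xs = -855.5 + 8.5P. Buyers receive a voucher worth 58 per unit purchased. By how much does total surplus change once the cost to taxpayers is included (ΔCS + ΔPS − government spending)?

Net change in total surplus = -5916

Pre-subsidy: 1160 - 6P = -855.5 + 8.5P gives P* = 139, x* = 326.
With the rebate, buyers effectively pay Pb = Ps − 58, where Ps is the price sellers receive.
Demand in terms of Ps becomes xd = 1160 − 6(Ps − 58) = 1508 - 6Ps. Setting this equal to supply: 1508 - 6Ps = -855.5 + 8.5Ps, so Ps = 163.
Buyers pay Pb = 163 − 58 = 105; x' = -855.5 + 8.5·163 = 530.
ΔCS = ½(326 + 530)(139 − 105) = 14552; ΔPS = ½(326 + 530)(163 − 139) = 10272.
Government spending = 58 × 530 = 30740.
Net change = 14552 + 10272 − 30740 = -5916. The loss equals the DWL triangle ½·58·204.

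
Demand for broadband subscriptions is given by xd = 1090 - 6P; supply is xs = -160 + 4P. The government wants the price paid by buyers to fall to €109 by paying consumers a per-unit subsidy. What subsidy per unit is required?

At a buyer price of 109, quantity demanded is 1090 − 6·109 = 436.
Sellers supply 436 only when they receive Ps with -160 + 4·Ps = 436, i.e. Ps = 149.
s = Ps − Pb = 149 − 109 = 40.

Required subsidy s = €40 per unit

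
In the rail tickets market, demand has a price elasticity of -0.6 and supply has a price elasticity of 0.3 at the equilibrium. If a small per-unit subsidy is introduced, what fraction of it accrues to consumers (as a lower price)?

Consumer share = 1/3

For a small subsidy around the equilibrium, the benefit split depends on the relative slopes, which at a point are proportional to the elasticities.
Buyer share = εs/(εs + |εd|) = 0.3/(0.3 + 0.6) = 1/3; seller share = |εd|/(εs + |εd|) = 2/3.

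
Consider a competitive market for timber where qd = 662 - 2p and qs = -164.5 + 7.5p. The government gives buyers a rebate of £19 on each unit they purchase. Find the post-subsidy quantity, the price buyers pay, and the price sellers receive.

q' = 518; buyers pay £72; sellers receive £91

Pre-subsidy: 662 - 2p = -164.5 + 7.5p gives p* = 87, q* = 488.
With the rebate, buyers effectively pay pb = ps − 19, where ps is the price sellers receive.
Demand in terms of ps becomes qd = 662 − 2(ps − 19) = 700 - 2ps. Setting this equal to supply: 700 - 2ps = -164.5 + 7.5ps, so ps = 91.
Buyers pay pb = 91 − 19 = 72; q' = -164.5 + 7.5·91 = 518.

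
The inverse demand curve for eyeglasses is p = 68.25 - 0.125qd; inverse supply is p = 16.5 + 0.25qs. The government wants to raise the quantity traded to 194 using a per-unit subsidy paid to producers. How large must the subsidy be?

Required subsidy s = 21 per unit

At q = 194, from the demand curve buyers pay pb = 68.25 − 0.125·194 = 44; from the supply curve sellers need ps = 16.5 + 0.25·194 = 65.
The subsidy must fill the gap: s = ps − pb = 65 − 44 = 21.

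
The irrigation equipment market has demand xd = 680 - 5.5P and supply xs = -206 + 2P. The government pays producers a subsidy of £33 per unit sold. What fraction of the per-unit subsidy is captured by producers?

Pre-subsidy: 680 - 5.5P = -206 + 2P gives P* = 1772/15, x* = 454/15.
With the subsidy, sellers receive Ps = Pb + 33 for each unit, where Pb is the price buyers pay.
Supply in terms of Pb becomes xs = -206 + 2(Pb + 33) = -140 + 2Pb. Setting this equal to demand: 680 - 5.5Pb = -140 + 2Pb, so Pb = 328/3.
Sellers receive Ps = 328/3 + 33 = 427/3; x' = 680 − 5.5·(328/3) = 236/3.
Buyers' price falls by P* − Pb = 1772/15 − 328/3 = 8.8; sellers' price rises by Ps − P* = 427/3 − 1772/15 = 24.2.
So producers capture 24.2/33 = 11/15 of each unit of subsidy.

Producer share = 11/15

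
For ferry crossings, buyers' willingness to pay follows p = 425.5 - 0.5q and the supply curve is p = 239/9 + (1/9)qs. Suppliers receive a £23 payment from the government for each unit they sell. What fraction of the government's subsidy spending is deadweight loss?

Pre-subsidy: 425.5 - 0.5q = 239/9 + (1/9)q gives q* = 7181/11 and p* = 1090/11.
With the subsidy, sellers receive ps = pb + 23 for each unit, where pb is the price buyers pay.
On the curves, pb = 425.5 - 0.5q and ps = 239/9 + (1/9)q; the wedge ps − pb = 23 gives 239/9 + (1/9)q − (425.5 - 0.5q) = 23, so q' = 7595/11.
Then pb = 425.5 − 0.5·(7595/11) = 883/11 and ps = 239/9 + (1/9)·(7595/11) = 1136/11.
ΔCS = ½(7181/11 + 7595/11)(1090/11 − 883/11) = 1529316/121; ΔPS = ½(7181/11 + 7595/11)(1136/11 − 1090/11) = 339848/121.
Government spending = 23 × 7595/11 = 174685/11.
DWL = ½ × 23 × (7595/11 − 7181/11) = 4761/11; fraction = (4761/11) / (174685/11) = 207/7595.

DWL / government spending = 207/7595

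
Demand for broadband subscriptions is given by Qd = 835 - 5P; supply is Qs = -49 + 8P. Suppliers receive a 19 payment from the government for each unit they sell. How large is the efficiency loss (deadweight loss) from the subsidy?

Deadweight loss = 7220/13

Pre-subsidy: 835 - 5P = -49 + 8P gives P* = 68, Q* = 495.
With the subsidy, sellers receive Ps = Pb + 19 for each unit, where Pb is the price buyers pay.
Supply in terms of Pb becomes Qs = -49 + 8(Pb + 19) = 103 + 8Pb. Setting this equal to demand: 835 - 5Pb = 103 + 8Pb, so Pb = 732/13.
Sellers receive Ps = 732/13 + 19 = 979/13; Q' = 835 − 5·(732/13) = 7195/13.
The subsidy expands output by 7195/13 − 495 = 760/13 past the efficient level; on those units the gap between marginal cost and willingness to pay runs from 0 up to 19.
DWL = ½ × 19 × 760/13 = 7220/13.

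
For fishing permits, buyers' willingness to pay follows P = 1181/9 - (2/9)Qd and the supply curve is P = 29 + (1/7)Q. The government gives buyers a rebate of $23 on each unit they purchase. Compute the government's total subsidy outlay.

Government cost = $7889

Pre-subsidy: 1181/9 - (2/9)Q = 29 + (1/7)Q gives Q* = 280 and P* = 69.
With the rebate, buyers effectively pay Pb = Ps − 23, where Ps is the price sellers receive.
On the curves, Pb = 1181/9 - (2/9)Q and Ps = 29 + (1/7)Q; the wedge Ps − Pb = 23 gives 29 + (1/7)Q − (1181/9 - (2/9)Q) = 23, so Q' = 343.
Then Pb = 1181/9 − (2/9)·343 = 55 and Ps = 29 + (1/7)·343 = 78.
Government outlay = subsidy × quantity = 23 × 343 = 7889.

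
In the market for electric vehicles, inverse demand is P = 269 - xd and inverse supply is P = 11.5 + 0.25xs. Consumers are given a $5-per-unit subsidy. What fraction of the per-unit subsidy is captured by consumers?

Consumer share = 0.8

Pre-subsidy: 269 - x = 11.5 + 0.25x gives x* = 206 and P* = 63.
With the rebate, buyers effectively pay Pb = Ps − 5, where Ps is the price sellers receive.
On the curves, Pb = 269 - x and Ps = 11.5 + 0.25x; the wedge Ps − Pb = 5 gives 11.5 + 0.25x − (269 - x) = 5, so x' = 210.
Then Pb = 269 − 1·210 = 59 and Ps = 11.5 + 0.25·210 = 64.
Buyers' price falls by P* − Pb = 63 − 59 = 4; sellers' price rises by Ps − P* = 64 − 63 = 1.
So consumers capture 4/5 = 0.8 of each unit of subsidy.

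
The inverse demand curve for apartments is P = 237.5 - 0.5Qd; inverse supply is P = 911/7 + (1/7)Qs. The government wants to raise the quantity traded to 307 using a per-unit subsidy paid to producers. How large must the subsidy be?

Required subsidy s = 90 per unit

At Q = 307, from the demand curve buyers pay Pb = 237.5 − 0.5·307 = 84; from the supply curve sellers need Ps = 911/7 + (1/7)·307 = 174.
The subsidy must fill the gap: s = Ps − Pb = 174 − 84 = 90.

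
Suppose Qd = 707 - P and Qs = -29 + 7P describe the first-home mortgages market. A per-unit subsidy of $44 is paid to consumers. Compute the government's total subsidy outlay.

Government cost = $28754

Pre-subsidy: 707 - P = -29 + 7P gives P* = 92, Q* = 615.
With the rebate, buyers effectively pay Pb = Ps − 44, where Ps is the price sellers receive.
Demand in terms of Ps becomes Qd = 707 − 1(Ps − 44) = 751 - Ps. Setting this equal to supply: 751 - Ps = -29 + 7Ps, so Ps = 97.5.
Buyers pay Pb = 97.5 − 44 = 53.5; Q' = -29 + 7·97.5 = 653.5.
Government outlay = subsidy × quantity = 44 × 653.5 = 28754.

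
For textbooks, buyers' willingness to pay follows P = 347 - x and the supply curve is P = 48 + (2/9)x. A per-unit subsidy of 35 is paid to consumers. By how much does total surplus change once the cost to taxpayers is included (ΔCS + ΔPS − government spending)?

Pre-subsidy: 347 - x = 48 + (2/9)x gives x* = 2691/11 and P* = 1126/11.
With the rebate, buyers effectively pay Pb = Ps − 35, where Ps is the price sellers receive.
On the curves, Pb = 347 - x and Ps = 48 + (2/9)x; the wedge Ps − Pb = 35 gives 48 + (2/9)x − (347 - x) = 35, so x' = 3006/11.
Then Pb = 347 − 1·(3006/11) = 811/11 and Ps = 48 + (2/9)·(3006/11) = 1196/11.
ΔCS = ½(2691/11 + 3006/11)(1126/11 − 811/11) = 1794555/242; ΔPS = ½(2691/11 + 3006/11)(1196/11 − 1126/11) = 199395/121.
Government spending = 35 × 3006/11 = 105210/11.
Net change = 1794555/242 + 199395/121 − 105210/11 = -11025/22. The loss equals the DWL triangle ½·35·315/11.

Net change in total surplus = -11025/22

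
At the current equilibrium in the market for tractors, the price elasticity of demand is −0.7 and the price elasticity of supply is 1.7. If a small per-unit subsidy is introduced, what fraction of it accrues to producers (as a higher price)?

For a small subsidy around the equilibrium, the benefit split depends on the relative slopes, which at a point are proportional to the elasticities.
Buyer share = εs/(εs + |εd|) = 1.7/(1.7 + 0.7) = 17/24; seller share = |εd|/(εs + |εd|) = 7/24.
So producers capture 7/24 of the subsidy.

Producer share = 7/24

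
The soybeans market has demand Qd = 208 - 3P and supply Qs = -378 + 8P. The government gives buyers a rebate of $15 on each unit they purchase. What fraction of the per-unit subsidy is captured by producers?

Producer share = 3/11

Pre-subsidy: 208 - 3P = -378 + 8P gives P* = 586/11, Q* = 530/11.
With the rebate, buyers effectively pay Pb = Ps − 15, where Ps is the price sellers receive.
Demand in terms of Ps becomes Qd = 208 − 3(Ps − 15) = 253 - 3Ps. Setting this equal to supply: 253 - 3Ps = -378 + 8Ps, so Ps = 631/11.
Buyers pay Pb = 631/11 − 15 = 466/11; Q' = -378 + 8·(631/11) = 890/11.
Buyers' price falls by P* − Pb = 586/11 − 466/11 = 120/11; sellers' price rises by Ps − P* = 631/11 − 586/11 = 45/11.
So producers capture (45/11)/15 = 3/11 of each unit of subsidy.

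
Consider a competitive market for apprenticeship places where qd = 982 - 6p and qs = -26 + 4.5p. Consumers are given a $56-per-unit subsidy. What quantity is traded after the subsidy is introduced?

q' = 550

Pre-subsidy: 982 - 6p = -26 + 4.5p gives p* = 96, q* = 406.
With the rebate, buyers effectively pay pb = ps − 56, where ps is the price sellers receive.
Demand in terms of ps becomes qd = 982 − 6(ps − 56) = 1318 - 6ps. Setting this equal to supply: 1318 - 6ps = -26 + 4.5ps, so ps = 128.
Buyers pay pb = 128 − 56 = 72; q' = -26 + 4.5·128 = 550.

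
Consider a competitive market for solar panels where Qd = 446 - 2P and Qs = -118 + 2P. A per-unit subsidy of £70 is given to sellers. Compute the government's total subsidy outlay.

Government cost = £16380

Pre-subsidy: 446 - 2P = -118 + 2P gives P* = 141, Q* = 164.
With the subsidy, sellers receive Ps = Pb + 70 for each unit, where Pb is the price buyers pay.
Supply in terms of Pb becomes Qs = -118 + 2(Pb + 70) = 22 + 2Pb. Setting this equal to demand: 446 - 2Pb = 22 + 2Pb, so Pb = 106.
Sellers receive Ps = 106 + 70 = 176; Q' = 446 − 2·106 = 234.
Government outlay = subsidy × quantity = 70 × 234 = 16380.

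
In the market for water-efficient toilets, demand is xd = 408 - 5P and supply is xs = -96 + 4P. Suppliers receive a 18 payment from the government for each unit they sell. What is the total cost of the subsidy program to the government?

Government cost = 3024

Pre-subsidy: 408 - 5P = -96 + 4P gives P* = 56, x* = 128.
With the subsidy, sellers receive Ps = Pb + 18 for each unit, where Pb is the price buyers pay.
Supply in terms of Pb becomes xs = -96 + 4(Pb + 18) = -24 + 4Pb. Setting this equal to demand: 408 - 5Pb = -24 + 4Pb, so Pb = 48.
Sellers receive Ps = 48 + 18 = 66; x' = 408 − 5·48 = 168.
Government outlay = subsidy × quantity = 18 × 168 = 3024.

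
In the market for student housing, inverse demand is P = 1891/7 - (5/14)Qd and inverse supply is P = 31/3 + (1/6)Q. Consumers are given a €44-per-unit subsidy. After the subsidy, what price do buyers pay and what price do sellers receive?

Pre-subsidy: 1891/7 - (5/14)Q = 31/3 + (1/6)Q gives Q* = 496 and P* = 93.
With the rebate, buyers effectively pay Pb = Ps − 44, where Ps is the price sellers receive.
On the curves, Pb = 1891/7 - (5/14)Q and Ps = 31/3 + (1/6)Q; the wedge Ps − Pb = 44 gives 31/3 + (1/6)Q − (1891/7 - (5/14)Q) = 44, so Q' = 580.
Then Pb = 1891/7 − (5/14)·580 = 63 and Ps = 31/3 + (1/6)·580 = 107.

Buyers pay €63; sellers receive €107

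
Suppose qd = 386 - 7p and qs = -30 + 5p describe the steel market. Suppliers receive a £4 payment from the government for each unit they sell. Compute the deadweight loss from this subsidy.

Deadweight loss = 70/3

Pre-subsidy: 386 - 7p = -30 + 5p gives p* = 104/3, q* = 430/3.
With the subsidy, sellers receive ps = pb + 4 for each unit, where pb is the price buyers pay.
Supply in terms of pb becomes qs = -30 + 5(pb + 4) = -10 + 5pb. Setting this equal to demand: 386 - 7pb = -10 + 5pb, so pb = 33.
Sellers receive ps = 33 + 4 = 37; q' = 386 − 7·33 = 155.
The subsidy expands output by 155 − 430/3 = 35/3 past the efficient level; on those units the gap between marginal cost and willingness to pay runs from 0 up to 4.
DWL = ½ × 4 × 35/3 = 70/3.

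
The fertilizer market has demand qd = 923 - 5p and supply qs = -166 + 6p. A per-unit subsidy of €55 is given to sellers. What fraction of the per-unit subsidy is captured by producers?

Producer share = 5/11

Pre-subsidy: 923 - 5p = -166 + 6p gives p* = 99, q* = 428.
With the subsidy, sellers receive ps = pb + 55 for each unit, where pb is the price buyers pay.
Supply in terms of pb becomes qs = -166 + 6(pb + 55) = 164 + 6pb. Setting this equal to demand: 923 - 5pb = 164 + 6pb, so pb = 69.
Sellers receive ps = 69 + 55 = 124; q' = 923 − 5·69 = 578.
Buyers' price falls by p* − pb = 99 − 69 = 30; sellers' price rises by ps − p* = 124 − 99 = 25.
So producers capture 25/55 = 5/11 of each unit of subsidy.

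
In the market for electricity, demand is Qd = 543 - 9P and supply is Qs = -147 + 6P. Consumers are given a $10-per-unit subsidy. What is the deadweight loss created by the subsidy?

Deadweight loss = $180

Pre-subsidy: 543 - 9P = -147 + 6P gives P* = 46, Q* = 129.
With the rebate, buyers effectively pay Pb = Ps − 10, where Ps is the price sellers receive.
Demand in terms of Ps becomes Qd = 543 − 9(Ps − 10) = 633 - 9Ps. Setting this equal to supply: 633 - 9Ps = -147 + 6Ps, so Ps = 52.
Buyers pay Pb = 52 − 10 = 42; Q' = -147 + 6·52 = 165.
The subsidy expands output by 165 − 129 = 36 past the efficient level; on those units the gap between marginal cost and willingness to pay runs from 0 up to 10.
DWL = ½ × 10 × 36 = 180.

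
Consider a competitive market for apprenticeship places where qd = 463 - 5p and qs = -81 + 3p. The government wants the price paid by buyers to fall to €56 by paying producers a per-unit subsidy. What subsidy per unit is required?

At a buyer price of 56, quantity demanded is 463 − 5·56 = 183.
Sellers supply 183 only when they receive ps with -81 + 3·ps = 183, i.e. ps = 88.
s = ps − pb = 88 − 56 = 32.

Required subsidy s = €32 per unit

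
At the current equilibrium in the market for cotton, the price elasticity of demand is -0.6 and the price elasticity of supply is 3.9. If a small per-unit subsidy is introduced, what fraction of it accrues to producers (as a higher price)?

Producer share = 2/15

For a small subsidy around the equilibrium, the benefit split depends on the relative slopes, which at a point are proportional to the elasticities.
Buyer share = εs/(εs + |εd|) = 3.9/(3.9 + 0.6) = 13/15; seller share = |εd|/(εs + |εd|) = 2/15.
So producers capture 2/15 of the subsidy.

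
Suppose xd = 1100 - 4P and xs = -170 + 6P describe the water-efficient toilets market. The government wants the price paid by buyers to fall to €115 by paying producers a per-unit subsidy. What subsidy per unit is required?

Required subsidy s = €20 per unit

At a buyer price of 115, quantity demanded is 1100 − 4·115 = 640.
Sellers supply 640 only when they receive Ps with -170 + 6·Ps = 640, i.e. Ps = 135.
s = Ps − Pb = 135 − 115 = 20.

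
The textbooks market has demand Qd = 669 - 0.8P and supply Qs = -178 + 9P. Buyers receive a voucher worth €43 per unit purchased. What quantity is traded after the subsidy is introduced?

Pre-subsidy: 669 - 0.8P = -178 + 9P gives P* = 605/7, Q* = 4199/7.
With the rebate, buyers effectively pay Pb = Ps − 43, where Ps is the price sellers receive.
Demand in terms of Ps becomes Qd = 669 − 0.8(Ps − 43) = 703.4 - 0.8Ps. Setting this equal to supply: 703.4 - 0.8Ps = -178 + 9Ps, so Ps = 4407/49.
Buyers pay Pb = 4407/49 − 43 = 2300/49; Q' = -178 + 9·(4407/49) = 30941/49.

Q' = 30941/49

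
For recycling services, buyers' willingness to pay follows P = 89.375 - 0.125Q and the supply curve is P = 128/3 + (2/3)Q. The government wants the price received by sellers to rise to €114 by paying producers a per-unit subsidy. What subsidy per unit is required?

Required subsidy s = €38 per unit

At a seller price of 114, quantity supplied is -64 + 1.5·114 = 107.
Buyers absorb 107 only when they pay Pb = 89.375 − 0.125·107 = 76.
s = Ps − Pb = 114 − 76 = 38.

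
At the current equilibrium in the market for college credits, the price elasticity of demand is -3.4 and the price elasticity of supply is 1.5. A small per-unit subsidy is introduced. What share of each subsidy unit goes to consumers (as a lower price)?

Consumer share = 15/49

For a small subsidy around the equilibrium, the benefit split depends on the relative slopes, which at a point are proportional to the elasticities.
Buyer share = εs/(εs + |εd|) = 1.5/(1.5 + 3.4) = 15/49; seller share = |εd|/(εs + |εd|) = 34/49.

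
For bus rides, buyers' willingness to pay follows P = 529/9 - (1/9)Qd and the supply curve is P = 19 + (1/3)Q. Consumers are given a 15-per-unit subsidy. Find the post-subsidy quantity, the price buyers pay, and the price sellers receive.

Pre-subsidy: 529/9 - (1/9)Q = 19 + (1/3)Q gives Q* = 89.5 and P* = 293/6.
With the rebate, buyers effectively pay Pb = Ps − 15, where Ps is the price sellers receive.
On the curves, Pb = 529/9 - (1/9)Q and Ps = 19 + (1/3)Q; the wedge Ps − Pb = 15 gives 19 + (1/3)Q − (529/9 - (1/9)Q) = 15, so Q' = 123.25.
Then Pb = 529/9 − (1/9)·123.25 = 541/12 and Ps = 19 + (1/3)·123.25 = 721/12.

Q' = 123.25; buyers pay 541/12; sellers receive 721/12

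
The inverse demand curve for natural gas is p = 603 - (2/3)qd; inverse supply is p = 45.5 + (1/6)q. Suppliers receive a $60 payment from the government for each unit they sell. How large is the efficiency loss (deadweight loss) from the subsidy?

Pre-subsidy: 603 - (2/3)q = 45.5 + (1/6)q gives q* = 669 and p* = 157.
With the subsidy, sellers receive ps = pb + 60 for each unit, where pb is the price buyers pay.
On the curves, pb = 603 - (2/3)q and ps = 45.5 + (1/6)q; the wedge ps − pb = 60 gives 45.5 + (1/6)q − (603 - (2/3)q) = 60, so q' = 741.
Then pb = 603 − (2/3)·741 = 109 and ps = 45.5 + (1/6)·741 = 169.
The subsidy expands output by 741 − 669 = 72 past the efficient level; on those units the gap between marginal cost and willingness to pay runs from 0 up to 60.
DWL = ½ × 60 × 72 = 2160.

Deadweight loss = $2160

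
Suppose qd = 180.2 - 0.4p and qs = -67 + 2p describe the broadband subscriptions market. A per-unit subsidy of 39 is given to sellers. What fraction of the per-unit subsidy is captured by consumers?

Pre-subsidy: 180.2 - 0.4p = -67 + 2p gives p* = 103, q* = 139.
With the subsidy, sellers receive ps = pb + 39 for each unit, where pb is the price buyers pay.
Supply in terms of pb becomes qs = -67 + 2(pb + 39) = 11 + 2pb. Setting this equal to demand: 180.2 - 0.4pb = 11 + 2pb, so pb = 70.5.
Sellers receive ps = 70.5 + 39 = 109.5; q' = 180.2 − 0.4·70.5 = 152.
Buyers' price falls by p* − pb = 103 − 70.5 = 32.5; sellers' price rises by ps − p* = 109.5 − 103 = 6.5.
So consumers capture 32.5/39 = 5/6 of each unit of subsidy.

Consumer share = 5/6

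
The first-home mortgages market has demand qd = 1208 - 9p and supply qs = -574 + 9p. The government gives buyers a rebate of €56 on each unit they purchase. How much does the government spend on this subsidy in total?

Government cost = €31864

Pre-subsidy: 1208 - 9p = -574 + 9p gives p* = 99, q* = 317.
With the rebate, buyers effectively pay pb = ps − 56, where ps is the price sellers receive.
Demand in terms of ps becomes qd = 1208 − 9(ps − 56) = 1712 - 9ps. Setting this equal to supply: 1712 - 9ps = -574 + 9ps, so ps = 127.
Buyers pay pb = 127 − 56 = 71; q' = -574 + 9·127 = 569.
Government outlay = subsidy × quantity = 56 × 569 = 31864.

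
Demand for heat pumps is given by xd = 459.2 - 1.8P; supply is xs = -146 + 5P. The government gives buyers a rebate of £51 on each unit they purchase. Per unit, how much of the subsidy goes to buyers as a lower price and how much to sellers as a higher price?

Buyers gain £37.5 per unit; sellers gain £13.5 per unit

Pre-subsidy: 459.2 - 1.8P = -146 + 5P gives P* = 89, x* = 299.
With the rebate, buyers effectively pay Pb = Ps − 51, where Ps is the price sellers receive.
Demand in terms of Ps becomes xd = 459.2 − 1.8(Ps − 51) = 551 - 1.8Ps. Setting this equal to supply: 551 - 1.8Ps = -146 + 5Ps, so Ps = 102.5.
Buyers pay Pb = 102.5 − 51 = 51.5; x' = -146 + 5·102.5 = 366.5.
Buyers' price falls by P* − Pb = 89 − 51.5 = 37.5; sellers' price rises by Ps − P* = 102.5 − 89 = 13.5.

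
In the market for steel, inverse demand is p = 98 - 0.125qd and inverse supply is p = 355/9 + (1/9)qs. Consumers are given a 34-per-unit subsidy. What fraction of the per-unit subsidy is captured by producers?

Pre-subsidy: 98 - 0.125q = 355/9 + (1/9)q gives q* = 248 and p* = 67.
With the rebate, buyers effectively pay pb = ps − 34, where ps is the price sellers receive.
On the curves, pb = 98 - 0.125q and ps = 355/9 + (1/9)q; the wedge ps − pb = 34 gives 355/9 + (1/9)q − (98 - 0.125q) = 34, so q' = 392.
Then pb = 98 − 0.125·392 = 49 and ps = 355/9 + (1/9)·392 = 83.
Buyers' price falls by p* − pb = 67 − 49 = 18; sellers' price rises by ps − p* = 83 − 67 = 16.
So producers capture 16/34 = 8/17 of each unit of subsidy.

Producer share = 8/17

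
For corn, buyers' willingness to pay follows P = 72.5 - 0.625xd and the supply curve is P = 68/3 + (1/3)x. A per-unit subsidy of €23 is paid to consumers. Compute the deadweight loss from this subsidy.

Pre-subsidy: 72.5 - 0.625x = 68/3 + (1/3)x gives x* = 52 and P* = 40.
With the rebate, buyers effectively pay Pb = Ps − 23, where Ps is the price sellers receive.
On the curves, Pb = 72.5 - 0.625x and Ps = 68/3 + (1/3)x; the wedge Ps − Pb = 23 gives 68/3 + (1/3)x − (72.5 - 0.625x) = 23, so x' = 76.
Then Pb = 72.5 − 0.625·76 = 25 and Ps = 68/3 + (1/3)·76 = 48.
The subsidy expands output by 76 − 52 = 24 past the efficient level; on those units the gap between marginal cost and willingness to pay runs from 0 up to 23.
DWL = ½ × 23 × 24 = 276.

Deadweight loss = €276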